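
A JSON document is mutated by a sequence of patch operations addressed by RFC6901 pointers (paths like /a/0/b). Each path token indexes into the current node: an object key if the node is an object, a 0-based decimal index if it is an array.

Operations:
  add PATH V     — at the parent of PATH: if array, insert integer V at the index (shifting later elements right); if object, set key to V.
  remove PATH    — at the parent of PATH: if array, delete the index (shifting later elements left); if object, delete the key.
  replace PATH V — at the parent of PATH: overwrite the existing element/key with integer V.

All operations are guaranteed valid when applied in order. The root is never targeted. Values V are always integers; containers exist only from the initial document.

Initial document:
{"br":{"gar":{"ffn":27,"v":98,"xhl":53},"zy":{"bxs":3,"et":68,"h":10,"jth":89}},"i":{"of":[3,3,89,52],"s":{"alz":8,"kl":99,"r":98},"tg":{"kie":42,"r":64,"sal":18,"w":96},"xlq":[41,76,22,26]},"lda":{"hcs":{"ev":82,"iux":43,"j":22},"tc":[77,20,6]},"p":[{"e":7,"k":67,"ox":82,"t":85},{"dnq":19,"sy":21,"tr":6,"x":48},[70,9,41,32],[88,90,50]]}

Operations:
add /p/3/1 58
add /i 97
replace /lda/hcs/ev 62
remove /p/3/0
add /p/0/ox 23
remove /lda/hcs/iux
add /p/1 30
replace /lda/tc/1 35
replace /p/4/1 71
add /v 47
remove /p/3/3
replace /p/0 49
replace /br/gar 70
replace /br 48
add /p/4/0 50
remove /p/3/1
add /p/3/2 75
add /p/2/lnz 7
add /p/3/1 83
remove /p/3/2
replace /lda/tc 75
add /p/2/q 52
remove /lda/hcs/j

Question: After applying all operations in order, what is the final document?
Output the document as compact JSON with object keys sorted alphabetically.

After op 1 (add /p/3/1 58): {"br":{"gar":{"ffn":27,"v":98,"xhl":53},"zy":{"bxs":3,"et":68,"h":10,"jth":89}},"i":{"of":[3,3,89,52],"s":{"alz":8,"kl":99,"r":98},"tg":{"kie":42,"r":64,"sal":18,"w":96},"xlq":[41,76,22,26]},"lda":{"hcs":{"ev":82,"iux":43,"j":22},"tc":[77,20,6]},"p":[{"e":7,"k":67,"ox":82,"t":85},{"dnq":19,"sy":21,"tr":6,"x":48},[70,9,41,32],[88,58,90,50]]}
After op 2 (add /i 97): {"br":{"gar":{"ffn":27,"v":98,"xhl":53},"zy":{"bxs":3,"et":68,"h":10,"jth":89}},"i":97,"lda":{"hcs":{"ev":82,"iux":43,"j":22},"tc":[77,20,6]},"p":[{"e":7,"k":67,"ox":82,"t":85},{"dnq":19,"sy":21,"tr":6,"x":48},[70,9,41,32],[88,58,90,50]]}
After op 3 (replace /lda/hcs/ev 62): {"br":{"gar":{"ffn":27,"v":98,"xhl":53},"zy":{"bxs":3,"et":68,"h":10,"jth":89}},"i":97,"lda":{"hcs":{"ev":62,"iux":43,"j":22},"tc":[77,20,6]},"p":[{"e":7,"k":67,"ox":82,"t":85},{"dnq":19,"sy":21,"tr":6,"x":48},[70,9,41,32],[88,58,90,50]]}
After op 4 (remove /p/3/0): {"br":{"gar":{"ffn":27,"v":98,"xhl":53},"zy":{"bxs":3,"et":68,"h":10,"jth":89}},"i":97,"lda":{"hcs":{"ev":62,"iux":43,"j":22},"tc":[77,20,6]},"p":[{"e":7,"k":67,"ox":82,"t":85},{"dnq":19,"sy":21,"tr":6,"x":48},[70,9,41,32],[58,90,50]]}
After op 5 (add /p/0/ox 23): {"br":{"gar":{"ffn":27,"v":98,"xhl":53},"zy":{"bxs":3,"et":68,"h":10,"jth":89}},"i":97,"lda":{"hcs":{"ev":62,"iux":43,"j":22},"tc":[77,20,6]},"p":[{"e":7,"k":67,"ox":23,"t":85},{"dnq":19,"sy":21,"tr":6,"x":48},[70,9,41,32],[58,90,50]]}
After op 6 (remove /lda/hcs/iux): {"br":{"gar":{"ffn":27,"v":98,"xhl":53},"zy":{"bxs":3,"et":68,"h":10,"jth":89}},"i":97,"lda":{"hcs":{"ev":62,"j":22},"tc":[77,20,6]},"p":[{"e":7,"k":67,"ox":23,"t":85},{"dnq":19,"sy":21,"tr":6,"x":48},[70,9,41,32],[58,90,50]]}
After op 7 (add /p/1 30): {"br":{"gar":{"ffn":27,"v":98,"xhl":53},"zy":{"bxs":3,"et":68,"h":10,"jth":89}},"i":97,"lda":{"hcs":{"ev":62,"j":22},"tc":[77,20,6]},"p":[{"e":7,"k":67,"ox":23,"t":85},30,{"dnq":19,"sy":21,"tr":6,"x":48},[70,9,41,32],[58,90,50]]}
After op 8 (replace /lda/tc/1 35): {"br":{"gar":{"ffn":27,"v":98,"xhl":53},"zy":{"bxs":3,"et":68,"h":10,"jth":89}},"i":97,"lda":{"hcs":{"ev":62,"j":22},"tc":[77,35,6]},"p":[{"e":7,"k":67,"ox":23,"t":85},30,{"dnq":19,"sy":21,"tr":6,"x":48},[70,9,41,32],[58,90,50]]}
After op 9 (replace /p/4/1 71): {"br":{"gar":{"ffn":27,"v":98,"xhl":53},"zy":{"bxs":3,"et":68,"h":10,"jth":89}},"i":97,"lda":{"hcs":{"ev":62,"j":22},"tc":[77,35,6]},"p":[{"e":7,"k":67,"ox":23,"t":85},30,{"dnq":19,"sy":21,"tr":6,"x":48},[70,9,41,32],[58,71,50]]}
After op 10 (add /v 47): {"br":{"gar":{"ffn":27,"v":98,"xhl":53},"zy":{"bxs":3,"et":68,"h":10,"jth":89}},"i":97,"lda":{"hcs":{"ev":62,"j":22},"tc":[77,35,6]},"p":[{"e":7,"k":67,"ox":23,"t":85},30,{"dnq":19,"sy":21,"tr":6,"x":48},[70,9,41,32],[58,71,50]],"v":47}
After op 11 (remove /p/3/3): {"br":{"gar":{"ffn":27,"v":98,"xhl":53},"zy":{"bxs":3,"et":68,"h":10,"jth":89}},"i":97,"lda":{"hcs":{"ev":62,"j":22},"tc":[77,35,6]},"p":[{"e":7,"k":67,"ox":23,"t":85},30,{"dnq":19,"sy":21,"tr":6,"x":48},[70,9,41],[58,71,50]],"v":47}
After op 12 (replace /p/0 49): {"br":{"gar":{"ffn":27,"v":98,"xhl":53},"zy":{"bxs":3,"et":68,"h":10,"jth":89}},"i":97,"lda":{"hcs":{"ev":62,"j":22},"tc":[77,35,6]},"p":[49,30,{"dnq":19,"sy":21,"tr":6,"x":48},[70,9,41],[58,71,50]],"v":47}
After op 13 (replace /br/gar 70): {"br":{"gar":70,"zy":{"bxs":3,"et":68,"h":10,"jth":89}},"i":97,"lda":{"hcs":{"ev":62,"j":22},"tc":[77,35,6]},"p":[49,30,{"dnq":19,"sy":21,"tr":6,"x":48},[70,9,41],[58,71,50]],"v":47}
After op 14 (replace /br 48): {"br":48,"i":97,"lda":{"hcs":{"ev":62,"j":22},"tc":[77,35,6]},"p":[49,30,{"dnq":19,"sy":21,"tr":6,"x":48},[70,9,41],[58,71,50]],"v":47}
After op 15 (add /p/4/0 50): {"br":48,"i":97,"lda":{"hcs":{"ev":62,"j":22},"tc":[77,35,6]},"p":[49,30,{"dnq":19,"sy":21,"tr":6,"x":48},[70,9,41],[50,58,71,50]],"v":47}
After op 16 (remove /p/3/1): {"br":48,"i":97,"lda":{"hcs":{"ev":62,"j":22},"tc":[77,35,6]},"p":[49,30,{"dnq":19,"sy":21,"tr":6,"x":48},[70,41],[50,58,71,50]],"v":47}
After op 17 (add /p/3/2 75): {"br":48,"i":97,"lda":{"hcs":{"ev":62,"j":22},"tc":[77,35,6]},"p":[49,30,{"dnq":19,"sy":21,"tr":6,"x":48},[70,41,75],[50,58,71,50]],"v":47}
After op 18 (add /p/2/lnz 7): {"br":48,"i":97,"lda":{"hcs":{"ev":62,"j":22},"tc":[77,35,6]},"p":[49,30,{"dnq":19,"lnz":7,"sy":21,"tr":6,"x":48},[70,41,75],[50,58,71,50]],"v":47}
After op 19 (add /p/3/1 83): {"br":48,"i":97,"lda":{"hcs":{"ev":62,"j":22},"tc":[77,35,6]},"p":[49,30,{"dnq":19,"lnz":7,"sy":21,"tr":6,"x":48},[70,83,41,75],[50,58,71,50]],"v":47}
After op 20 (remove /p/3/2): {"br":48,"i":97,"lda":{"hcs":{"ev":62,"j":22},"tc":[77,35,6]},"p":[49,30,{"dnq":19,"lnz":7,"sy":21,"tr":6,"x":48},[70,83,75],[50,58,71,50]],"v":47}
After op 21 (replace /lda/tc 75): {"br":48,"i":97,"lda":{"hcs":{"ev":62,"j":22},"tc":75},"p":[49,30,{"dnq":19,"lnz":7,"sy":21,"tr":6,"x":48},[70,83,75],[50,58,71,50]],"v":47}
After op 22 (add /p/2/q 52): {"br":48,"i":97,"lda":{"hcs":{"ev":62,"j":22},"tc":75},"p":[49,30,{"dnq":19,"lnz":7,"q":52,"sy":21,"tr":6,"x":48},[70,83,75],[50,58,71,50]],"v":47}
After op 23 (remove /lda/hcs/j): {"br":48,"i":97,"lda":{"hcs":{"ev":62},"tc":75},"p":[49,30,{"dnq":19,"lnz":7,"q":52,"sy":21,"tr":6,"x":48},[70,83,75],[50,58,71,50]],"v":47}

Answer: {"br":48,"i":97,"lda":{"hcs":{"ev":62},"tc":75},"p":[49,30,{"dnq":19,"lnz":7,"q":52,"sy":21,"tr":6,"x":48},[70,83,75],[50,58,71,50]],"v":47}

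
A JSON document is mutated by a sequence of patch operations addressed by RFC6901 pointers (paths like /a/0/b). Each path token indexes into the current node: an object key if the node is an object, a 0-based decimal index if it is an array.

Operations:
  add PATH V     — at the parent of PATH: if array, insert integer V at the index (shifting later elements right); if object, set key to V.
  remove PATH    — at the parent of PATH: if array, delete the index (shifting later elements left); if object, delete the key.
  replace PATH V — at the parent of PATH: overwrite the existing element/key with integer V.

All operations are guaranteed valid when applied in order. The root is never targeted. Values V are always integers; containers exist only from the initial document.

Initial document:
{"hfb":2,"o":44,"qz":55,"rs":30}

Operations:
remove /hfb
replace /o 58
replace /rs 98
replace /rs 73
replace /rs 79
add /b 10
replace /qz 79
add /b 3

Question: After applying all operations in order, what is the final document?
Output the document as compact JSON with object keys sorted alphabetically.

After op 1 (remove /hfb): {"o":44,"qz":55,"rs":30}
After op 2 (replace /o 58): {"o":58,"qz":55,"rs":30}
After op 3 (replace /rs 98): {"o":58,"qz":55,"rs":98}
After op 4 (replace /rs 73): {"o":58,"qz":55,"rs":73}
After op 5 (replace /rs 79): {"o":58,"qz":55,"rs":79}
After op 6 (add /b 10): {"b":10,"o":58,"qz":55,"rs":79}
After op 7 (replace /qz 79): {"b":10,"o":58,"qz":79,"rs":79}
After op 8 (add /b 3): {"b":3,"o":58,"qz":79,"rs":79}

Answer: {"b":3,"o":58,"qz":79,"rs":79}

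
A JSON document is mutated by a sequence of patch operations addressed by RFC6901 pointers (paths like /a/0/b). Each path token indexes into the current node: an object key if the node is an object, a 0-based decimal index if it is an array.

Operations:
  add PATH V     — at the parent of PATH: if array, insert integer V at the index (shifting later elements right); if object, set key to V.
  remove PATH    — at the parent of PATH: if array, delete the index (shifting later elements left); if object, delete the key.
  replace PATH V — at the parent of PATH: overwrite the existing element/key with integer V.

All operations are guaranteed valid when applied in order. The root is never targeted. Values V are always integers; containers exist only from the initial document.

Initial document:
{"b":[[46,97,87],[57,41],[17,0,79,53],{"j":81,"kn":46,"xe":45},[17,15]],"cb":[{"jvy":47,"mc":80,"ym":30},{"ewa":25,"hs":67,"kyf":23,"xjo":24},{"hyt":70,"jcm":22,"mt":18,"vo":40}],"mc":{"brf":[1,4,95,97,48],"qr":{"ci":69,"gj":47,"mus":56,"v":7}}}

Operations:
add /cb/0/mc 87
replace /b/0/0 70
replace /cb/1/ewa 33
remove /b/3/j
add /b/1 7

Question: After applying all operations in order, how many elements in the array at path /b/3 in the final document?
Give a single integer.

After op 1 (add /cb/0/mc 87): {"b":[[46,97,87],[57,41],[17,0,79,53],{"j":81,"kn":46,"xe":45},[17,15]],"cb":[{"jvy":47,"mc":87,"ym":30},{"ewa":25,"hs":67,"kyf":23,"xjo":24},{"hyt":70,"jcm":22,"mt":18,"vo":40}],"mc":{"brf":[1,4,95,97,48],"qr":{"ci":69,"gj":47,"mus":56,"v":7}}}
After op 2 (replace /b/0/0 70): {"b":[[70,97,87],[57,41],[17,0,79,53],{"j":81,"kn":46,"xe":45},[17,15]],"cb":[{"jvy":47,"mc":87,"ym":30},{"ewa":25,"hs":67,"kyf":23,"xjo":24},{"hyt":70,"jcm":22,"mt":18,"vo":40}],"mc":{"brf":[1,4,95,97,48],"qr":{"ci":69,"gj":47,"mus":56,"v":7}}}
After op 3 (replace /cb/1/ewa 33): {"b":[[70,97,87],[57,41],[17,0,79,53],{"j":81,"kn":46,"xe":45},[17,15]],"cb":[{"jvy":47,"mc":87,"ym":30},{"ewa":33,"hs":67,"kyf":23,"xjo":24},{"hyt":70,"jcm":22,"mt":18,"vo":40}],"mc":{"brf":[1,4,95,97,48],"qr":{"ci":69,"gj":47,"mus":56,"v":7}}}
After op 4 (remove /b/3/j): {"b":[[70,97,87],[57,41],[17,0,79,53],{"kn":46,"xe":45},[17,15]],"cb":[{"jvy":47,"mc":87,"ym":30},{"ewa":33,"hs":67,"kyf":23,"xjo":24},{"hyt":70,"jcm":22,"mt":18,"vo":40}],"mc":{"brf":[1,4,95,97,48],"qr":{"ci":69,"gj":47,"mus":56,"v":7}}}
After op 5 (add /b/1 7): {"b":[[70,97,87],7,[57,41],[17,0,79,53],{"kn":46,"xe":45},[17,15]],"cb":[{"jvy":47,"mc":87,"ym":30},{"ewa":33,"hs":67,"kyf":23,"xjo":24},{"hyt":70,"jcm":22,"mt":18,"vo":40}],"mc":{"brf":[1,4,95,97,48],"qr":{"ci":69,"gj":47,"mus":56,"v":7}}}
Size at path /b/3: 4

Answer: 4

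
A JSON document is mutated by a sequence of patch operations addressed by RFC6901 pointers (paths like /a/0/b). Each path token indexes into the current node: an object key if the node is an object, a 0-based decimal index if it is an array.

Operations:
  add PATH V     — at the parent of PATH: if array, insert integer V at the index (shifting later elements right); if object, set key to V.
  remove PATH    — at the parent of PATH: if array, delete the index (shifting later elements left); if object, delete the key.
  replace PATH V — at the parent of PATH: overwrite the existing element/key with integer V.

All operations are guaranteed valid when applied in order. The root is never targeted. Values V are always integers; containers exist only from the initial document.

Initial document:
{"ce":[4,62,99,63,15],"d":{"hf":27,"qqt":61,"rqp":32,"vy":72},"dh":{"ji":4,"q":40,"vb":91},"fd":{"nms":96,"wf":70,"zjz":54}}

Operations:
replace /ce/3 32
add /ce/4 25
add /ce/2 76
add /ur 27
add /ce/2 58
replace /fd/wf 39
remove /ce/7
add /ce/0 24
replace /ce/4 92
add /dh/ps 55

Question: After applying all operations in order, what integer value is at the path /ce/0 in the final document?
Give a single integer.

Answer: 24

Derivation:
After op 1 (replace /ce/3 32): {"ce":[4,62,99,32,15],"d":{"hf":27,"qqt":61,"rqp":32,"vy":72},"dh":{"ji":4,"q":40,"vb":91},"fd":{"nms":96,"wf":70,"zjz":54}}
After op 2 (add /ce/4 25): {"ce":[4,62,99,32,25,15],"d":{"hf":27,"qqt":61,"rqp":32,"vy":72},"dh":{"ji":4,"q":40,"vb":91},"fd":{"nms":96,"wf":70,"zjz":54}}
After op 3 (add /ce/2 76): {"ce":[4,62,76,99,32,25,15],"d":{"hf":27,"qqt":61,"rqp":32,"vy":72},"dh":{"ji":4,"q":40,"vb":91},"fd":{"nms":96,"wf":70,"zjz":54}}
After op 4 (add /ur 27): {"ce":[4,62,76,99,32,25,15],"d":{"hf":27,"qqt":61,"rqp":32,"vy":72},"dh":{"ji":4,"q":40,"vb":91},"fd":{"nms":96,"wf":70,"zjz":54},"ur":27}
After op 5 (add /ce/2 58): {"ce":[4,62,58,76,99,32,25,15],"d":{"hf":27,"qqt":61,"rqp":32,"vy":72},"dh":{"ji":4,"q":40,"vb":91},"fd":{"nms":96,"wf":70,"zjz":54},"ur":27}
After op 6 (replace /fd/wf 39): {"ce":[4,62,58,76,99,32,25,15],"d":{"hf":27,"qqt":61,"rqp":32,"vy":72},"dh":{"ji":4,"q":40,"vb":91},"fd":{"nms":96,"wf":39,"zjz":54},"ur":27}
After op 7 (remove /ce/7): {"ce":[4,62,58,76,99,32,25],"d":{"hf":27,"qqt":61,"rqp":32,"vy":72},"dh":{"ji":4,"q":40,"vb":91},"fd":{"nms":96,"wf":39,"zjz":54},"ur":27}
After op 8 (add /ce/0 24): {"ce":[24,4,62,58,76,99,32,25],"d":{"hf":27,"qqt":61,"rqp":32,"vy":72},"dh":{"ji":4,"q":40,"vb":91},"fd":{"nms":96,"wf":39,"zjz":54},"ur":27}
After op 9 (replace /ce/4 92): {"ce":[24,4,62,58,92,99,32,25],"d":{"hf":27,"qqt":61,"rqp":32,"vy":72},"dh":{"ji":4,"q":40,"vb":91},"fd":{"nms":96,"wf":39,"zjz":54},"ur":27}
After op 10 (add /dh/ps 55): {"ce":[24,4,62,58,92,99,32,25],"d":{"hf":27,"qqt":61,"rqp":32,"vy":72},"dh":{"ji":4,"ps":55,"q":40,"vb":91},"fd":{"nms":96,"wf":39,"zjz":54},"ur":27}
Value at /ce/0: 24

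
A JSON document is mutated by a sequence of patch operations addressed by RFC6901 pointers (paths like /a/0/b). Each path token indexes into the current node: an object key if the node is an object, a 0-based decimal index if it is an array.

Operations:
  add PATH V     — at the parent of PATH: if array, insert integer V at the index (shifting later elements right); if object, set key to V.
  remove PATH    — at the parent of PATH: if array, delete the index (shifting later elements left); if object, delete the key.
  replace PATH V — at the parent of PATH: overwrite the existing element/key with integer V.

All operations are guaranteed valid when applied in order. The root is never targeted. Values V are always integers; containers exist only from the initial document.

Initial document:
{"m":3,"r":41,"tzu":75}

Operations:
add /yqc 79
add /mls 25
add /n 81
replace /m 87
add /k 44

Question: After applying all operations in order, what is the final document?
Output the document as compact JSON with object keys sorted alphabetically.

Answer: {"k":44,"m":87,"mls":25,"n":81,"r":41,"tzu":75,"yqc":79}

Derivation:
After op 1 (add /yqc 79): {"m":3,"r":41,"tzu":75,"yqc":79}
After op 2 (add /mls 25): {"m":3,"mls":25,"r":41,"tzu":75,"yqc":79}
After op 3 (add /n 81): {"m":3,"mls":25,"n":81,"r":41,"tzu":75,"yqc":79}
After op 4 (replace /m 87): {"m":87,"mls":25,"n":81,"r":41,"tzu":75,"yqc":79}
After op 5 (add /k 44): {"k":44,"m":87,"mls":25,"n":81,"r":41,"tzu":75,"yqc":79}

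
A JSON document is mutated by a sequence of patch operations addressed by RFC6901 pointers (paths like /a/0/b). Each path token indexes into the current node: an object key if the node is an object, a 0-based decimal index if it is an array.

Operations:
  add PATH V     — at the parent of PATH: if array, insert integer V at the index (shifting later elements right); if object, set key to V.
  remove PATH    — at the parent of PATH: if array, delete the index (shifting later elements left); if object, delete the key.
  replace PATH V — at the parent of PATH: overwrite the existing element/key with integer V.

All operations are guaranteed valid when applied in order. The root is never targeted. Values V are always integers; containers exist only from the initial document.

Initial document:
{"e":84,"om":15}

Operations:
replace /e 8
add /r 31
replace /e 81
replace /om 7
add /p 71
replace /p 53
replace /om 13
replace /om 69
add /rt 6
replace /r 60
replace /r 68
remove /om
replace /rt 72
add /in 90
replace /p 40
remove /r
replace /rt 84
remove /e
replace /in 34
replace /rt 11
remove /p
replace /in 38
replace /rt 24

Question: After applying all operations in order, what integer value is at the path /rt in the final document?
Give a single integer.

After op 1 (replace /e 8): {"e":8,"om":15}
After op 2 (add /r 31): {"e":8,"om":15,"r":31}
After op 3 (replace /e 81): {"e":81,"om":15,"r":31}
After op 4 (replace /om 7): {"e":81,"om":7,"r":31}
After op 5 (add /p 71): {"e":81,"om":7,"p":71,"r":31}
After op 6 (replace /p 53): {"e":81,"om":7,"p":53,"r":31}
After op 7 (replace /om 13): {"e":81,"om":13,"p":53,"r":31}
After op 8 (replace /om 69): {"e":81,"om":69,"p":53,"r":31}
After op 9 (add /rt 6): {"e":81,"om":69,"p":53,"r":31,"rt":6}
After op 10 (replace /r 60): {"e":81,"om":69,"p":53,"r":60,"rt":6}
After op 11 (replace /r 68): {"e":81,"om":69,"p":53,"r":68,"rt":6}
After op 12 (remove /om): {"e":81,"p":53,"r":68,"rt":6}
After op 13 (replace /rt 72): {"e":81,"p":53,"r":68,"rt":72}
After op 14 (add /in 90): {"e":81,"in":90,"p":53,"r":68,"rt":72}
After op 15 (replace /p 40): {"e":81,"in":90,"p":40,"r":68,"rt":72}
After op 16 (remove /r): {"e":81,"in":90,"p":40,"rt":72}
After op 17 (replace /rt 84): {"e":81,"in":90,"p":40,"rt":84}
After op 18 (remove /e): {"in":90,"p":40,"rt":84}
After op 19 (replace /in 34): {"in":34,"p":40,"rt":84}
After op 20 (replace /rt 11): {"in":34,"p":40,"rt":11}
After op 21 (remove /p): {"in":34,"rt":11}
After op 22 (replace /in 38): {"in":38,"rt":11}
After op 23 (replace /rt 24): {"in":38,"rt":24}
Value at /rt: 24

Answer: 24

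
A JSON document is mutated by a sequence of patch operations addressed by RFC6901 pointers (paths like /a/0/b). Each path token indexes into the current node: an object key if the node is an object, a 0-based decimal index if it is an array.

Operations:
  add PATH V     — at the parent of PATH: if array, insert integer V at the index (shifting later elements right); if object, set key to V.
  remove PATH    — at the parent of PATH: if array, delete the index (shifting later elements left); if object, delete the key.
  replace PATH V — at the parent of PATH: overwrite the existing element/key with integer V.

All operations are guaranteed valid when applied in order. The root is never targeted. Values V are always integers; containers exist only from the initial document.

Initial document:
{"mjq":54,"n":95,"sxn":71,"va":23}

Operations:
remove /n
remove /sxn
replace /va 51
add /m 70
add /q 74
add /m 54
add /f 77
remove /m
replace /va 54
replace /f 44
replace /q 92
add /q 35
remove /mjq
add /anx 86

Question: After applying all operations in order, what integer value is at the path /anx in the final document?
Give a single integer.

After op 1 (remove /n): {"mjq":54,"sxn":71,"va":23}
After op 2 (remove /sxn): {"mjq":54,"va":23}
After op 3 (replace /va 51): {"mjq":54,"va":51}
After op 4 (add /m 70): {"m":70,"mjq":54,"va":51}
After op 5 (add /q 74): {"m":70,"mjq":54,"q":74,"va":51}
After op 6 (add /m 54): {"m":54,"mjq":54,"q":74,"va":51}
After op 7 (add /f 77): {"f":77,"m":54,"mjq":54,"q":74,"va":51}
After op 8 (remove /m): {"f":77,"mjq":54,"q":74,"va":51}
After op 9 (replace /va 54): {"f":77,"mjq":54,"q":74,"va":54}
After op 10 (replace /f 44): {"f":44,"mjq":54,"q":74,"va":54}
After op 11 (replace /q 92): {"f":44,"mjq":54,"q":92,"va":54}
After op 12 (add /q 35): {"f":44,"mjq":54,"q":35,"va":54}
After op 13 (remove /mjq): {"f":44,"q":35,"va":54}
After op 14 (add /anx 86): {"anx":86,"f":44,"q":35,"va":54}
Value at /anx: 86

Answer: 86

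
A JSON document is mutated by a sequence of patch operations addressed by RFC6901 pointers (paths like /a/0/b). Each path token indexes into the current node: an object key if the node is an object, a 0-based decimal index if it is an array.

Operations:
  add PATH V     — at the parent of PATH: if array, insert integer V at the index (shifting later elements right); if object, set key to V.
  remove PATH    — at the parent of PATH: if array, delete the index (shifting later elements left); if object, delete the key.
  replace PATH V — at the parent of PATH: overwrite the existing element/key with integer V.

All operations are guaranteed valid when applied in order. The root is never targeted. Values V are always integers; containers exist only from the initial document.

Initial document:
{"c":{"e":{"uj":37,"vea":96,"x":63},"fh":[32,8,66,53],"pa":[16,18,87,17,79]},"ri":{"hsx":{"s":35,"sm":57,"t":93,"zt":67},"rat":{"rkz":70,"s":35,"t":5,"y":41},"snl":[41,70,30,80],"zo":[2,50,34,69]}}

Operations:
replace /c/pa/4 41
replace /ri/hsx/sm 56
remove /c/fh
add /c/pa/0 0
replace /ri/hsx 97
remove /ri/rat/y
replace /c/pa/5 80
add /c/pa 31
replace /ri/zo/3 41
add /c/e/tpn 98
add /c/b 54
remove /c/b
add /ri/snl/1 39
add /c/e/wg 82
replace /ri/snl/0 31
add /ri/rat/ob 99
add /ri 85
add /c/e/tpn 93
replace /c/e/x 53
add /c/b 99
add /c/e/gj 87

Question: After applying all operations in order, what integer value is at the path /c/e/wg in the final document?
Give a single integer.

After op 1 (replace /c/pa/4 41): {"c":{"e":{"uj":37,"vea":96,"x":63},"fh":[32,8,66,53],"pa":[16,18,87,17,41]},"ri":{"hsx":{"s":35,"sm":57,"t":93,"zt":67},"rat":{"rkz":70,"s":35,"t":5,"y":41},"snl":[41,70,30,80],"zo":[2,50,34,69]}}
After op 2 (replace /ri/hsx/sm 56): {"c":{"e":{"uj":37,"vea":96,"x":63},"fh":[32,8,66,53],"pa":[16,18,87,17,41]},"ri":{"hsx":{"s":35,"sm":56,"t":93,"zt":67},"rat":{"rkz":70,"s":35,"t":5,"y":41},"snl":[41,70,30,80],"zo":[2,50,34,69]}}
After op 3 (remove /c/fh): {"c":{"e":{"uj":37,"vea":96,"x":63},"pa":[16,18,87,17,41]},"ri":{"hsx":{"s":35,"sm":56,"t":93,"zt":67},"rat":{"rkz":70,"s":35,"t":5,"y":41},"snl":[41,70,30,80],"zo":[2,50,34,69]}}
After op 4 (add /c/pa/0 0): {"c":{"e":{"uj":37,"vea":96,"x":63},"pa":[0,16,18,87,17,41]},"ri":{"hsx":{"s":35,"sm":56,"t":93,"zt":67},"rat":{"rkz":70,"s":35,"t":5,"y":41},"snl":[41,70,30,80],"zo":[2,50,34,69]}}
After op 5 (replace /ri/hsx 97): {"c":{"e":{"uj":37,"vea":96,"x":63},"pa":[0,16,18,87,17,41]},"ri":{"hsx":97,"rat":{"rkz":70,"s":35,"t":5,"y":41},"snl":[41,70,30,80],"zo":[2,50,34,69]}}
After op 6 (remove /ri/rat/y): {"c":{"e":{"uj":37,"vea":96,"x":63},"pa":[0,16,18,87,17,41]},"ri":{"hsx":97,"rat":{"rkz":70,"s":35,"t":5},"snl":[41,70,30,80],"zo":[2,50,34,69]}}
After op 7 (replace /c/pa/5 80): {"c":{"e":{"uj":37,"vea":96,"x":63},"pa":[0,16,18,87,17,80]},"ri":{"hsx":97,"rat":{"rkz":70,"s":35,"t":5},"snl":[41,70,30,80],"zo":[2,50,34,69]}}
After op 8 (add /c/pa 31): {"c":{"e":{"uj":37,"vea":96,"x":63},"pa":31},"ri":{"hsx":97,"rat":{"rkz":70,"s":35,"t":5},"snl":[41,70,30,80],"zo":[2,50,34,69]}}
After op 9 (replace /ri/zo/3 41): {"c":{"e":{"uj":37,"vea":96,"x":63},"pa":31},"ri":{"hsx":97,"rat":{"rkz":70,"s":35,"t":5},"snl":[41,70,30,80],"zo":[2,50,34,41]}}
After op 10 (add /c/e/tpn 98): {"c":{"e":{"tpn":98,"uj":37,"vea":96,"x":63},"pa":31},"ri":{"hsx":97,"rat":{"rkz":70,"s":35,"t":5},"snl":[41,70,30,80],"zo":[2,50,34,41]}}
After op 11 (add /c/b 54): {"c":{"b":54,"e":{"tpn":98,"uj":37,"vea":96,"x":63},"pa":31},"ri":{"hsx":97,"rat":{"rkz":70,"s":35,"t":5},"snl":[41,70,30,80],"zo":[2,50,34,41]}}
After op 12 (remove /c/b): {"c":{"e":{"tpn":98,"uj":37,"vea":96,"x":63},"pa":31},"ri":{"hsx":97,"rat":{"rkz":70,"s":35,"t":5},"snl":[41,70,30,80],"zo":[2,50,34,41]}}
After op 13 (add /ri/snl/1 39): {"c":{"e":{"tpn":98,"uj":37,"vea":96,"x":63},"pa":31},"ri":{"hsx":97,"rat":{"rkz":70,"s":35,"t":5},"snl":[41,39,70,30,80],"zo":[2,50,34,41]}}
After op 14 (add /c/e/wg 82): {"c":{"e":{"tpn":98,"uj":37,"vea":96,"wg":82,"x":63},"pa":31},"ri":{"hsx":97,"rat":{"rkz":70,"s":35,"t":5},"snl":[41,39,70,30,80],"zo":[2,50,34,41]}}
After op 15 (replace /ri/snl/0 31): {"c":{"e":{"tpn":98,"uj":37,"vea":96,"wg":82,"x":63},"pa":31},"ri":{"hsx":97,"rat":{"rkz":70,"s":35,"t":5},"snl":[31,39,70,30,80],"zo":[2,50,34,41]}}
After op 16 (add /ri/rat/ob 99): {"c":{"e":{"tpn":98,"uj":37,"vea":96,"wg":82,"x":63},"pa":31},"ri":{"hsx":97,"rat":{"ob":99,"rkz":70,"s":35,"t":5},"snl":[31,39,70,30,80],"zo":[2,50,34,41]}}
After op 17 (add /ri 85): {"c":{"e":{"tpn":98,"uj":37,"vea":96,"wg":82,"x":63},"pa":31},"ri":85}
After op 18 (add /c/e/tpn 93): {"c":{"e":{"tpn":93,"uj":37,"vea":96,"wg":82,"x":63},"pa":31},"ri":85}
After op 19 (replace /c/e/x 53): {"c":{"e":{"tpn":93,"uj":37,"vea":96,"wg":82,"x":53},"pa":31},"ri":85}
After op 20 (add /c/b 99): {"c":{"b":99,"e":{"tpn":93,"uj":37,"vea":96,"wg":82,"x":53},"pa":31},"ri":85}
After op 21 (add /c/e/gj 87): {"c":{"b":99,"e":{"gj":87,"tpn":93,"uj":37,"vea":96,"wg":82,"x":53},"pa":31},"ri":85}
Value at /c/e/wg: 82

Answer: 82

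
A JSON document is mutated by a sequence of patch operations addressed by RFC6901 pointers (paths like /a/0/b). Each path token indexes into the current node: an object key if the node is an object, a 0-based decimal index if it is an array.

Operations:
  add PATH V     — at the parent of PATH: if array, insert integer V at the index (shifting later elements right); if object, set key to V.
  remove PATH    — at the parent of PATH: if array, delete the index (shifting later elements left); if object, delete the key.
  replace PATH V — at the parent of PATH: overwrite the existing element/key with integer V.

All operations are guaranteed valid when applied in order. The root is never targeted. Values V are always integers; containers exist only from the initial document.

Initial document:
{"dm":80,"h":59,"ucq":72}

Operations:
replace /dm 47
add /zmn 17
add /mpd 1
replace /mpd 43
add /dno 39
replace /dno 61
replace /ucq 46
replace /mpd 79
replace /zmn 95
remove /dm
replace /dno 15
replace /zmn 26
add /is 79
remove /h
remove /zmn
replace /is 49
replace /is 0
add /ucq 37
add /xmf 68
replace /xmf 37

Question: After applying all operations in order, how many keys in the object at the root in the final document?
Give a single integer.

Answer: 5

Derivation:
After op 1 (replace /dm 47): {"dm":47,"h":59,"ucq":72}
After op 2 (add /zmn 17): {"dm":47,"h":59,"ucq":72,"zmn":17}
After op 3 (add /mpd 1): {"dm":47,"h":59,"mpd":1,"ucq":72,"zmn":17}
After op 4 (replace /mpd 43): {"dm":47,"h":59,"mpd":43,"ucq":72,"zmn":17}
After op 5 (add /dno 39): {"dm":47,"dno":39,"h":59,"mpd":43,"ucq":72,"zmn":17}
After op 6 (replace /dno 61): {"dm":47,"dno":61,"h":59,"mpd":43,"ucq":72,"zmn":17}
After op 7 (replace /ucq 46): {"dm":47,"dno":61,"h":59,"mpd":43,"ucq":46,"zmn":17}
After op 8 (replace /mpd 79): {"dm":47,"dno":61,"h":59,"mpd":79,"ucq":46,"zmn":17}
After op 9 (replace /zmn 95): {"dm":47,"dno":61,"h":59,"mpd":79,"ucq":46,"zmn":95}
After op 10 (remove /dm): {"dno":61,"h":59,"mpd":79,"ucq":46,"zmn":95}
After op 11 (replace /dno 15): {"dno":15,"h":59,"mpd":79,"ucq":46,"zmn":95}
After op 12 (replace /zmn 26): {"dno":15,"h":59,"mpd":79,"ucq":46,"zmn":26}
After op 13 (add /is 79): {"dno":15,"h":59,"is":79,"mpd":79,"ucq":46,"zmn":26}
After op 14 (remove /h): {"dno":15,"is":79,"mpd":79,"ucq":46,"zmn":26}
After op 15 (remove /zmn): {"dno":15,"is":79,"mpd":79,"ucq":46}
After op 16 (replace /is 49): {"dno":15,"is":49,"mpd":79,"ucq":46}
After op 17 (replace /is 0): {"dno":15,"is":0,"mpd":79,"ucq":46}
After op 18 (add /ucq 37): {"dno":15,"is":0,"mpd":79,"ucq":37}
After op 19 (add /xmf 68): {"dno":15,"is":0,"mpd":79,"ucq":37,"xmf":68}
After op 20 (replace /xmf 37): {"dno":15,"is":0,"mpd":79,"ucq":37,"xmf":37}
Size at the root: 5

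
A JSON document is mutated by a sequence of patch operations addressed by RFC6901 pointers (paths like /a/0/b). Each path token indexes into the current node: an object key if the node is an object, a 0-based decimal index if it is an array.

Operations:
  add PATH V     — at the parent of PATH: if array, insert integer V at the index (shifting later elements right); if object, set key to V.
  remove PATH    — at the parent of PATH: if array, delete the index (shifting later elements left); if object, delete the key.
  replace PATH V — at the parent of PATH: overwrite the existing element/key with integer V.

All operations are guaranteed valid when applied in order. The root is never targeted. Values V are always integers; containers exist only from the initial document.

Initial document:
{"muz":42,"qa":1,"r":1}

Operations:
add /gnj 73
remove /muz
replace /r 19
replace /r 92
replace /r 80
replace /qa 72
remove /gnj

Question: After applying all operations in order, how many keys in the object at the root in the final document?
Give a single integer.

After op 1 (add /gnj 73): {"gnj":73,"muz":42,"qa":1,"r":1}
After op 2 (remove /muz): {"gnj":73,"qa":1,"r":1}
After op 3 (replace /r 19): {"gnj":73,"qa":1,"r":19}
After op 4 (replace /r 92): {"gnj":73,"qa":1,"r":92}
After op 5 (replace /r 80): {"gnj":73,"qa":1,"r":80}
After op 6 (replace /qa 72): {"gnj":73,"qa":72,"r":80}
After op 7 (remove /gnj): {"qa":72,"r":80}
Size at the root: 2

Answer: 2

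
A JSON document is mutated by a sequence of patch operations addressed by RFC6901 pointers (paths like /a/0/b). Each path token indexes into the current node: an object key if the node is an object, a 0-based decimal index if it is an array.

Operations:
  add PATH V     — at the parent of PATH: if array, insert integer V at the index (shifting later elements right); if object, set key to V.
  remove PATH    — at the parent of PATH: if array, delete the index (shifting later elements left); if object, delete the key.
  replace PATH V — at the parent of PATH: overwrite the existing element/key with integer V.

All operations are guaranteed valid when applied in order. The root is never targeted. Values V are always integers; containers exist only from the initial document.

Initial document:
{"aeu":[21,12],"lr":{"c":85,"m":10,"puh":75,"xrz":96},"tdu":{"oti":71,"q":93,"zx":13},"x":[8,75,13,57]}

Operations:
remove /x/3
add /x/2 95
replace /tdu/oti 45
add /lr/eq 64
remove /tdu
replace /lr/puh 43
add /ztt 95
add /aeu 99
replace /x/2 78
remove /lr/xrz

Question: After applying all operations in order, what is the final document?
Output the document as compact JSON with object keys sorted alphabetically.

After op 1 (remove /x/3): {"aeu":[21,12],"lr":{"c":85,"m":10,"puh":75,"xrz":96},"tdu":{"oti":71,"q":93,"zx":13},"x":[8,75,13]}
After op 2 (add /x/2 95): {"aeu":[21,12],"lr":{"c":85,"m":10,"puh":75,"xrz":96},"tdu":{"oti":71,"q":93,"zx":13},"x":[8,75,95,13]}
After op 3 (replace /tdu/oti 45): {"aeu":[21,12],"lr":{"c":85,"m":10,"puh":75,"xrz":96},"tdu":{"oti":45,"q":93,"zx":13},"x":[8,75,95,13]}
After op 4 (add /lr/eq 64): {"aeu":[21,12],"lr":{"c":85,"eq":64,"m":10,"puh":75,"xrz":96},"tdu":{"oti":45,"q":93,"zx":13},"x":[8,75,95,13]}
After op 5 (remove /tdu): {"aeu":[21,12],"lr":{"c":85,"eq":64,"m":10,"puh":75,"xrz":96},"x":[8,75,95,13]}
After op 6 (replace /lr/puh 43): {"aeu":[21,12],"lr":{"c":85,"eq":64,"m":10,"puh":43,"xrz":96},"x":[8,75,95,13]}
After op 7 (add /ztt 95): {"aeu":[21,12],"lr":{"c":85,"eq":64,"m":10,"puh":43,"xrz":96},"x":[8,75,95,13],"ztt":95}
After op 8 (add /aeu 99): {"aeu":99,"lr":{"c":85,"eq":64,"m":10,"puh":43,"xrz":96},"x":[8,75,95,13],"ztt":95}
After op 9 (replace /x/2 78): {"aeu":99,"lr":{"c":85,"eq":64,"m":10,"puh":43,"xrz":96},"x":[8,75,78,13],"ztt":95}
After op 10 (remove /lr/xrz): {"aeu":99,"lr":{"c":85,"eq":64,"m":10,"puh":43},"x":[8,75,78,13],"ztt":95}

Answer: {"aeu":99,"lr":{"c":85,"eq":64,"m":10,"puh":43},"x":[8,75,78,13],"ztt":95}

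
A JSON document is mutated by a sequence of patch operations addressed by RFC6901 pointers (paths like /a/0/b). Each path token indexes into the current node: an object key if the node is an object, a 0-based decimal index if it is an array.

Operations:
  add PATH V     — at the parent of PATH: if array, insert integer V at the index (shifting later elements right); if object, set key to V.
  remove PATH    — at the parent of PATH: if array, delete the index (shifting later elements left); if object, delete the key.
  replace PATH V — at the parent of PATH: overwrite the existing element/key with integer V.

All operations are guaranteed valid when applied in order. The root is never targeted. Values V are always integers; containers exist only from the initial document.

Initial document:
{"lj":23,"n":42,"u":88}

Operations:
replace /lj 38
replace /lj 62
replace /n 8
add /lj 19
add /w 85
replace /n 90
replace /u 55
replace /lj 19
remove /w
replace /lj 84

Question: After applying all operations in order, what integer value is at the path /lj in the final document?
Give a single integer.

After op 1 (replace /lj 38): {"lj":38,"n":42,"u":88}
After op 2 (replace /lj 62): {"lj":62,"n":42,"u":88}
After op 3 (replace /n 8): {"lj":62,"n":8,"u":88}
After op 4 (add /lj 19): {"lj":19,"n":8,"u":88}
After op 5 (add /w 85): {"lj":19,"n":8,"u":88,"w":85}
After op 6 (replace /n 90): {"lj":19,"n":90,"u":88,"w":85}
After op 7 (replace /u 55): {"lj":19,"n":90,"u":55,"w":85}
After op 8 (replace /lj 19): {"lj":19,"n":90,"u":55,"w":85}
After op 9 (remove /w): {"lj":19,"n":90,"u":55}
After op 10 (replace /lj 84): {"lj":84,"n":90,"u":55}
Value at /lj: 84

Answer: 84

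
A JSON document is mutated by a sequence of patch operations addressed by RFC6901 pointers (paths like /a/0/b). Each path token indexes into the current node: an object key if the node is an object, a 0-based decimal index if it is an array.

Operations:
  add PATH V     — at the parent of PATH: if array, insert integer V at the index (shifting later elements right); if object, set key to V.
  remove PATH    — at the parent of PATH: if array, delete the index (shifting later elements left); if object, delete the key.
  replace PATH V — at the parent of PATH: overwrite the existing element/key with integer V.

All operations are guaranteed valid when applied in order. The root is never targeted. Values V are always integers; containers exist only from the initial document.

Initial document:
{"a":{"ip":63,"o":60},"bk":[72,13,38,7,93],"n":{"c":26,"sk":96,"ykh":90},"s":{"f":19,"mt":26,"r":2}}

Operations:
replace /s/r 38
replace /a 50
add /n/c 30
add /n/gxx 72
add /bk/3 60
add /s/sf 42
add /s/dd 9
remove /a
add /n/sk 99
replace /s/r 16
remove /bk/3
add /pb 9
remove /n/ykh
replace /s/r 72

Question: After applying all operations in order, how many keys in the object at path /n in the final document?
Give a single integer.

After op 1 (replace /s/r 38): {"a":{"ip":63,"o":60},"bk":[72,13,38,7,93],"n":{"c":26,"sk":96,"ykh":90},"s":{"f":19,"mt":26,"r":38}}
After op 2 (replace /a 50): {"a":50,"bk":[72,13,38,7,93],"n":{"c":26,"sk":96,"ykh":90},"s":{"f":19,"mt":26,"r":38}}
After op 3 (add /n/c 30): {"a":50,"bk":[72,13,38,7,93],"n":{"c":30,"sk":96,"ykh":90},"s":{"f":19,"mt":26,"r":38}}
After op 4 (add /n/gxx 72): {"a":50,"bk":[72,13,38,7,93],"n":{"c":30,"gxx":72,"sk":96,"ykh":90},"s":{"f":19,"mt":26,"r":38}}
After op 5 (add /bk/3 60): {"a":50,"bk":[72,13,38,60,7,93],"n":{"c":30,"gxx":72,"sk":96,"ykh":90},"s":{"f":19,"mt":26,"r":38}}
After op 6 (add /s/sf 42): {"a":50,"bk":[72,13,38,60,7,93],"n":{"c":30,"gxx":72,"sk":96,"ykh":90},"s":{"f":19,"mt":26,"r":38,"sf":42}}
After op 7 (add /s/dd 9): {"a":50,"bk":[72,13,38,60,7,93],"n":{"c":30,"gxx":72,"sk":96,"ykh":90},"s":{"dd":9,"f":19,"mt":26,"r":38,"sf":42}}
After op 8 (remove /a): {"bk":[72,13,38,60,7,93],"n":{"c":30,"gxx":72,"sk":96,"ykh":90},"s":{"dd":9,"f":19,"mt":26,"r":38,"sf":42}}
After op 9 (add /n/sk 99): {"bk":[72,13,38,60,7,93],"n":{"c":30,"gxx":72,"sk":99,"ykh":90},"s":{"dd":9,"f":19,"mt":26,"r":38,"sf":42}}
After op 10 (replace /s/r 16): {"bk":[72,13,38,60,7,93],"n":{"c":30,"gxx":72,"sk":99,"ykh":90},"s":{"dd":9,"f":19,"mt":26,"r":16,"sf":42}}
After op 11 (remove /bk/3): {"bk":[72,13,38,7,93],"n":{"c":30,"gxx":72,"sk":99,"ykh":90},"s":{"dd":9,"f":19,"mt":26,"r":16,"sf":42}}
After op 12 (add /pb 9): {"bk":[72,13,38,7,93],"n":{"c":30,"gxx":72,"sk":99,"ykh":90},"pb":9,"s":{"dd":9,"f":19,"mt":26,"r":16,"sf":42}}
After op 13 (remove /n/ykh): {"bk":[72,13,38,7,93],"n":{"c":30,"gxx":72,"sk":99},"pb":9,"s":{"dd":9,"f":19,"mt":26,"r":16,"sf":42}}
After op 14 (replace /s/r 72): {"bk":[72,13,38,7,93],"n":{"c":30,"gxx":72,"sk":99},"pb":9,"s":{"dd":9,"f":19,"mt":26,"r":72,"sf":42}}
Size at path /n: 3

Answer: 3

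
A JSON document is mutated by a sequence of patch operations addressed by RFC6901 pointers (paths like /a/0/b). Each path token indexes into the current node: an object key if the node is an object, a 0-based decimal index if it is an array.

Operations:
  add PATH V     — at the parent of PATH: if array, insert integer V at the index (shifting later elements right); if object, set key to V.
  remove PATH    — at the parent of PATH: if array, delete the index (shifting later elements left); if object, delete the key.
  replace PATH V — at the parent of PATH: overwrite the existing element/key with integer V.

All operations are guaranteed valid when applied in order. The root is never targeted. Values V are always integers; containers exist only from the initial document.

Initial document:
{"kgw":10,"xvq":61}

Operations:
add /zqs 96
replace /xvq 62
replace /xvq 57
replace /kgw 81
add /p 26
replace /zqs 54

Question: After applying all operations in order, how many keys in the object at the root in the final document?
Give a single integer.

Answer: 4

Derivation:
After op 1 (add /zqs 96): {"kgw":10,"xvq":61,"zqs":96}
After op 2 (replace /xvq 62): {"kgw":10,"xvq":62,"zqs":96}
After op 3 (replace /xvq 57): {"kgw":10,"xvq":57,"zqs":96}
After op 4 (replace /kgw 81): {"kgw":81,"xvq":57,"zqs":96}
After op 5 (add /p 26): {"kgw":81,"p":26,"xvq":57,"zqs":96}
After op 6 (replace /zqs 54): {"kgw":81,"p":26,"xvq":57,"zqs":54}
Size at the root: 4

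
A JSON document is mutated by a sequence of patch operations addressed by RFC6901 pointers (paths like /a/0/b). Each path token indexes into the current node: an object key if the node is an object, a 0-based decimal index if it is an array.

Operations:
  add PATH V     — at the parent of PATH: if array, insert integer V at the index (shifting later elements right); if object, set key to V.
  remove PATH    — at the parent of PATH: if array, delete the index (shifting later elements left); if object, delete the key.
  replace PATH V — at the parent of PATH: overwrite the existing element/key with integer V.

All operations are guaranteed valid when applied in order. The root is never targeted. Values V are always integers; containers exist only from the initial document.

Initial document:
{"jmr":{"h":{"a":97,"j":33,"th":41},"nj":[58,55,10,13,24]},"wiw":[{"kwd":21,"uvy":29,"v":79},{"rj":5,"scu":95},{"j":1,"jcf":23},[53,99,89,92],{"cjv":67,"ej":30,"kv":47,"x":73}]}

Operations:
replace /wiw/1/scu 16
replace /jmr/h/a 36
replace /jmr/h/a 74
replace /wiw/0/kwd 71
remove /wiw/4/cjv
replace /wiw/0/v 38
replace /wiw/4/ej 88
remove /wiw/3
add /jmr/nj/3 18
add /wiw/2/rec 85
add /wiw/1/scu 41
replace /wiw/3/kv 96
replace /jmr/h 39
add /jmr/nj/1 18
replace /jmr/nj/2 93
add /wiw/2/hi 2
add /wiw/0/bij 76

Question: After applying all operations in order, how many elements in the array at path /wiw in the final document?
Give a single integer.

After op 1 (replace /wiw/1/scu 16): {"jmr":{"h":{"a":97,"j":33,"th":41},"nj":[58,55,10,13,24]},"wiw":[{"kwd":21,"uvy":29,"v":79},{"rj":5,"scu":16},{"j":1,"jcf":23},[53,99,89,92],{"cjv":67,"ej":30,"kv":47,"x":73}]}
After op 2 (replace /jmr/h/a 36): {"jmr":{"h":{"a":36,"j":33,"th":41},"nj":[58,55,10,13,24]},"wiw":[{"kwd":21,"uvy":29,"v":79},{"rj":5,"scu":16},{"j":1,"jcf":23},[53,99,89,92],{"cjv":67,"ej":30,"kv":47,"x":73}]}
After op 3 (replace /jmr/h/a 74): {"jmr":{"h":{"a":74,"j":33,"th":41},"nj":[58,55,10,13,24]},"wiw":[{"kwd":21,"uvy":29,"v":79},{"rj":5,"scu":16},{"j":1,"jcf":23},[53,99,89,92],{"cjv":67,"ej":30,"kv":47,"x":73}]}
After op 4 (replace /wiw/0/kwd 71): {"jmr":{"h":{"a":74,"j":33,"th":41},"nj":[58,55,10,13,24]},"wiw":[{"kwd":71,"uvy":29,"v":79},{"rj":5,"scu":16},{"j":1,"jcf":23},[53,99,89,92],{"cjv":67,"ej":30,"kv":47,"x":73}]}
After op 5 (remove /wiw/4/cjv): {"jmr":{"h":{"a":74,"j":33,"th":41},"nj":[58,55,10,13,24]},"wiw":[{"kwd":71,"uvy":29,"v":79},{"rj":5,"scu":16},{"j":1,"jcf":23},[53,99,89,92],{"ej":30,"kv":47,"x":73}]}
After op 6 (replace /wiw/0/v 38): {"jmr":{"h":{"a":74,"j":33,"th":41},"nj":[58,55,10,13,24]},"wiw":[{"kwd":71,"uvy":29,"v":38},{"rj":5,"scu":16},{"j":1,"jcf":23},[53,99,89,92],{"ej":30,"kv":47,"x":73}]}
After op 7 (replace /wiw/4/ej 88): {"jmr":{"h":{"a":74,"j":33,"th":41},"nj":[58,55,10,13,24]},"wiw":[{"kwd":71,"uvy":29,"v":38},{"rj":5,"scu":16},{"j":1,"jcf":23},[53,99,89,92],{"ej":88,"kv":47,"x":73}]}
After op 8 (remove /wiw/3): {"jmr":{"h":{"a":74,"j":33,"th":41},"nj":[58,55,10,13,24]},"wiw":[{"kwd":71,"uvy":29,"v":38},{"rj":5,"scu":16},{"j":1,"jcf":23},{"ej":88,"kv":47,"x":73}]}
After op 9 (add /jmr/nj/3 18): {"jmr":{"h":{"a":74,"j":33,"th":41},"nj":[58,55,10,18,13,24]},"wiw":[{"kwd":71,"uvy":29,"v":38},{"rj":5,"scu":16},{"j":1,"jcf":23},{"ej":88,"kv":47,"x":73}]}
After op 10 (add /wiw/2/rec 85): {"jmr":{"h":{"a":74,"j":33,"th":41},"nj":[58,55,10,18,13,24]},"wiw":[{"kwd":71,"uvy":29,"v":38},{"rj":5,"scu":16},{"j":1,"jcf":23,"rec":85},{"ej":88,"kv":47,"x":73}]}
After op 11 (add /wiw/1/scu 41): {"jmr":{"h":{"a":74,"j":33,"th":41},"nj":[58,55,10,18,13,24]},"wiw":[{"kwd":71,"uvy":29,"v":38},{"rj":5,"scu":41},{"j":1,"jcf":23,"rec":85},{"ej":88,"kv":47,"x":73}]}
After op 12 (replace /wiw/3/kv 96): {"jmr":{"h":{"a":74,"j":33,"th":41},"nj":[58,55,10,18,13,24]},"wiw":[{"kwd":71,"uvy":29,"v":38},{"rj":5,"scu":41},{"j":1,"jcf":23,"rec":85},{"ej":88,"kv":96,"x":73}]}
After op 13 (replace /jmr/h 39): {"jmr":{"h":39,"nj":[58,55,10,18,13,24]},"wiw":[{"kwd":71,"uvy":29,"v":38},{"rj":5,"scu":41},{"j":1,"jcf":23,"rec":85},{"ej":88,"kv":96,"x":73}]}
After op 14 (add /jmr/nj/1 18): {"jmr":{"h":39,"nj":[58,18,55,10,18,13,24]},"wiw":[{"kwd":71,"uvy":29,"v":38},{"rj":5,"scu":41},{"j":1,"jcf":23,"rec":85},{"ej":88,"kv":96,"x":73}]}
After op 15 (replace /jmr/nj/2 93): {"jmr":{"h":39,"nj":[58,18,93,10,18,13,24]},"wiw":[{"kwd":71,"uvy":29,"v":38},{"rj":5,"scu":41},{"j":1,"jcf":23,"rec":85},{"ej":88,"kv":96,"x":73}]}
After op 16 (add /wiw/2/hi 2): {"jmr":{"h":39,"nj":[58,18,93,10,18,13,24]},"wiw":[{"kwd":71,"uvy":29,"v":38},{"rj":5,"scu":41},{"hi":2,"j":1,"jcf":23,"rec":85},{"ej":88,"kv":96,"x":73}]}
After op 17 (add /wiw/0/bij 76): {"jmr":{"h":39,"nj":[58,18,93,10,18,13,24]},"wiw":[{"bij":76,"kwd":71,"uvy":29,"v":38},{"rj":5,"scu":41},{"hi":2,"j":1,"jcf":23,"rec":85},{"ej":88,"kv":96,"x":73}]}
Size at path /wiw: 4

Answer: 4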